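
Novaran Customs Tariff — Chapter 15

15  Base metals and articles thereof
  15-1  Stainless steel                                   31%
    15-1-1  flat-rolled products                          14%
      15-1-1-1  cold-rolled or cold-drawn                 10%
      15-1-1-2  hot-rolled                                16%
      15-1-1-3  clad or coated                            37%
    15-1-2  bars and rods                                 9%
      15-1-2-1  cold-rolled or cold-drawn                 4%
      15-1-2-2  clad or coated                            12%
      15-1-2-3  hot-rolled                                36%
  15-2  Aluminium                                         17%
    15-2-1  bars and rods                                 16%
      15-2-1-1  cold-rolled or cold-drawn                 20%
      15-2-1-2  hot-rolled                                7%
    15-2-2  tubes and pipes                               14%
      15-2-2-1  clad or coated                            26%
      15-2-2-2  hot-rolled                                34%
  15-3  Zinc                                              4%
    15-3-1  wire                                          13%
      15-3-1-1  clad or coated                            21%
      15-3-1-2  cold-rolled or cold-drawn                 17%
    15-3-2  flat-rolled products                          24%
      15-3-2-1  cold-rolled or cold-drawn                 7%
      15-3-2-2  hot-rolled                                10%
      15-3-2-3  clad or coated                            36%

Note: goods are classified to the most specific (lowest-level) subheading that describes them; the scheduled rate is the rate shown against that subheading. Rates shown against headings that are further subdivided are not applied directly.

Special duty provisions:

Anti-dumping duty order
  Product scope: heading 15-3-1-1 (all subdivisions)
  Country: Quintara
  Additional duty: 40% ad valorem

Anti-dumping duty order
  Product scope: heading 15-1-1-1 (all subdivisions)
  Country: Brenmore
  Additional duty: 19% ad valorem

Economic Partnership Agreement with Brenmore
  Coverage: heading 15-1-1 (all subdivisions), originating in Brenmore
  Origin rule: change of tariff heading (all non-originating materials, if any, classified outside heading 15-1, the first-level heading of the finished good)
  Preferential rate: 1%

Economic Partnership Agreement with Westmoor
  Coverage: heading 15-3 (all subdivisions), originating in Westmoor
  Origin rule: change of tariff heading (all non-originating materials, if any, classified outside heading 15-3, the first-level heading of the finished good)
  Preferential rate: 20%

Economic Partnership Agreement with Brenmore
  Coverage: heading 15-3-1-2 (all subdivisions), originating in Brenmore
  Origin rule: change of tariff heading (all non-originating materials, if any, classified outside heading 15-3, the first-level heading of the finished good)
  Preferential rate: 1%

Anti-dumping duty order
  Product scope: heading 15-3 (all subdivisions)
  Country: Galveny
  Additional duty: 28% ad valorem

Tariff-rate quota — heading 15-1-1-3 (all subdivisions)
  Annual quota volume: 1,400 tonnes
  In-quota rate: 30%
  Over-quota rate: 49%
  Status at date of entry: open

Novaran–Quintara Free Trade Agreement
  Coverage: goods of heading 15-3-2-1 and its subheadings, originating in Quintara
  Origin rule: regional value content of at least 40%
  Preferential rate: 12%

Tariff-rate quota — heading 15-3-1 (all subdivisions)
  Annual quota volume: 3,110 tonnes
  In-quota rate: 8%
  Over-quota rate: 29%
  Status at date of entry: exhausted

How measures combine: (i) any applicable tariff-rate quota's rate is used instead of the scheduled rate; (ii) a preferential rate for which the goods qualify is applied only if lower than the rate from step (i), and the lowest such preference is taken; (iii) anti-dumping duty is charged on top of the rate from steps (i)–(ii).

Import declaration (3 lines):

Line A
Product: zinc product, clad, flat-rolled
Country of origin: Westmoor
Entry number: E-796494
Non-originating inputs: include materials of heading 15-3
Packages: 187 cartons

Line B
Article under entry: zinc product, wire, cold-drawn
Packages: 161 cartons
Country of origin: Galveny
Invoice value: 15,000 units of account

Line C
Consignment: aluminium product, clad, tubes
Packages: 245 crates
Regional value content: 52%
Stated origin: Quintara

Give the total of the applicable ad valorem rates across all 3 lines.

119%

Line A: zinc → 15-3; flat-rolled → 15-3-2; clad → 15-3-2-3. Scheduled 36%. Westmoor agreement on 15-3: CTH not met. → 36%.
Line B: zinc → 15-3; wire → 15-3-1; cold-drawn → 15-3-1-2. Scheduled 17%. quota on 15-3-1 exhausted → over-quota 29%; anti-dumping (Galveny, 15-3): +28%; total 29% + 28% = 57%. → 57%.
Line C: aluminium → 15-2; tubes → 15-2-2; clad → 15-2-2-1. Scheduled 26%. Quintara agreement on 15-3-2-1: 15-2-2-1 not covered. → 26%.
Sum: 36% + 57% + 26% = 119%.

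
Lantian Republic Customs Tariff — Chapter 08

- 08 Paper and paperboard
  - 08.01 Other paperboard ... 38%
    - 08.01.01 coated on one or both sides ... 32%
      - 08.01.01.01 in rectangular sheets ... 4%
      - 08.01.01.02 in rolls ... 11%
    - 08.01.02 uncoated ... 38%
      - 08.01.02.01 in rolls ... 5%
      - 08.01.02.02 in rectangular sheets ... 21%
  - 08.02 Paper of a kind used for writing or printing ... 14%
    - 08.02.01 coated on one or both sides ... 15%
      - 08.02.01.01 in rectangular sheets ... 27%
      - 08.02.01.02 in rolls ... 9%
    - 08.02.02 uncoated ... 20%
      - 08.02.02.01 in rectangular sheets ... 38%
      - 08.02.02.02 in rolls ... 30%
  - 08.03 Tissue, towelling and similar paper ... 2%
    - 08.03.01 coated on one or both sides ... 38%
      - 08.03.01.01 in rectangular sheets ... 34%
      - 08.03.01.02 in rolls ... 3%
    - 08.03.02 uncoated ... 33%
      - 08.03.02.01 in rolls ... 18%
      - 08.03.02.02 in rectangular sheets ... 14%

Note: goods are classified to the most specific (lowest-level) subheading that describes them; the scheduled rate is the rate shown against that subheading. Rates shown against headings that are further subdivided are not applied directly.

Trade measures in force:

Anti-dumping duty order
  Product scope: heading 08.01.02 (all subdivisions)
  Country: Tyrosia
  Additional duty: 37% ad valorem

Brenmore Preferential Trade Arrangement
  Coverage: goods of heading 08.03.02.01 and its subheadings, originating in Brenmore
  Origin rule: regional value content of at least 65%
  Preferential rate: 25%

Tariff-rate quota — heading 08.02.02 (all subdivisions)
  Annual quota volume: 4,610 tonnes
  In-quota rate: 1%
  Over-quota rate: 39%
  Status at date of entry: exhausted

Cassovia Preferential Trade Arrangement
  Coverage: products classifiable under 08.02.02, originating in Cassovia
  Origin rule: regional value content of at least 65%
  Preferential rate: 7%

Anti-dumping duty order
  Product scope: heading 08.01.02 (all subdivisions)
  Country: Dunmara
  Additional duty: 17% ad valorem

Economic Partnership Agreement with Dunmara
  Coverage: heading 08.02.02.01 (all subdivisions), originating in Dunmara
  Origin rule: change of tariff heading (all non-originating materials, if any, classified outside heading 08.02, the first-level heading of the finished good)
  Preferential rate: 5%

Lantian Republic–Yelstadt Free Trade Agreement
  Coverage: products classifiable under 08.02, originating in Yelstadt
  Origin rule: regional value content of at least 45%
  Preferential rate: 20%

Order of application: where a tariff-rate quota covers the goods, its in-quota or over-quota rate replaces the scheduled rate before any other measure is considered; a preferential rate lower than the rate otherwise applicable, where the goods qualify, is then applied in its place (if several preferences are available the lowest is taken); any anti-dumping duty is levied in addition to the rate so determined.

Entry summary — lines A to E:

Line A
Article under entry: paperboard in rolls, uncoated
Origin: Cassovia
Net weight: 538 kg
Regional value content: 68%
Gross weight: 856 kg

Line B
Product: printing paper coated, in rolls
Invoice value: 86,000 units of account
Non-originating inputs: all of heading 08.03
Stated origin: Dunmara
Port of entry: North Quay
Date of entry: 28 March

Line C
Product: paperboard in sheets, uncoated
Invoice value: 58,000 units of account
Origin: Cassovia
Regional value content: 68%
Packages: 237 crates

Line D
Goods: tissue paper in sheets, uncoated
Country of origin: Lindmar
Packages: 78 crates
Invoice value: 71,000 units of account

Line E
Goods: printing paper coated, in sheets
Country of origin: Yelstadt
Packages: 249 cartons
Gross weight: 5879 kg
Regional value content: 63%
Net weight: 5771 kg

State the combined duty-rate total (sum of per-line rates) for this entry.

69%

Line A: paperboard → 08.01; uncoated → 08.01.02; in rolls → 08.01.02.01. Scheduled 5%. Cassovia agreement on 08.02.02: 08.01.02.01 not covered. → 5%.
Line B: printing paper → 08.02; coated → 08.02.01; in rolls → 08.02.01.02. Scheduled 9%. Dunmara agreement on 08.02.02.01: 08.02.01.02 not covered. → 9%.
Line C: paperboard → 08.01; uncoated → 08.01.02; in sheets → 08.01.02.02. Scheduled 21%. Cassovia agreement on 08.02.02: 08.01.02.02 not covered. → 21%.
Line D: tissue paper → 08.03; uncoated → 08.03.02; in sheets → 08.03.02.02. Scheduled 14%. No special measure applies. → 14%.
Line E: printing paper → 08.02; coated → 08.02.01; in sheets → 08.02.01.01. Scheduled 27%. Yelstadt agreement on 08.02: RVC ≥ 45% → 20% available; preferential 20%. → 20%.
Sum: 5% + 9% + 21% + 14% + 20% = 69%.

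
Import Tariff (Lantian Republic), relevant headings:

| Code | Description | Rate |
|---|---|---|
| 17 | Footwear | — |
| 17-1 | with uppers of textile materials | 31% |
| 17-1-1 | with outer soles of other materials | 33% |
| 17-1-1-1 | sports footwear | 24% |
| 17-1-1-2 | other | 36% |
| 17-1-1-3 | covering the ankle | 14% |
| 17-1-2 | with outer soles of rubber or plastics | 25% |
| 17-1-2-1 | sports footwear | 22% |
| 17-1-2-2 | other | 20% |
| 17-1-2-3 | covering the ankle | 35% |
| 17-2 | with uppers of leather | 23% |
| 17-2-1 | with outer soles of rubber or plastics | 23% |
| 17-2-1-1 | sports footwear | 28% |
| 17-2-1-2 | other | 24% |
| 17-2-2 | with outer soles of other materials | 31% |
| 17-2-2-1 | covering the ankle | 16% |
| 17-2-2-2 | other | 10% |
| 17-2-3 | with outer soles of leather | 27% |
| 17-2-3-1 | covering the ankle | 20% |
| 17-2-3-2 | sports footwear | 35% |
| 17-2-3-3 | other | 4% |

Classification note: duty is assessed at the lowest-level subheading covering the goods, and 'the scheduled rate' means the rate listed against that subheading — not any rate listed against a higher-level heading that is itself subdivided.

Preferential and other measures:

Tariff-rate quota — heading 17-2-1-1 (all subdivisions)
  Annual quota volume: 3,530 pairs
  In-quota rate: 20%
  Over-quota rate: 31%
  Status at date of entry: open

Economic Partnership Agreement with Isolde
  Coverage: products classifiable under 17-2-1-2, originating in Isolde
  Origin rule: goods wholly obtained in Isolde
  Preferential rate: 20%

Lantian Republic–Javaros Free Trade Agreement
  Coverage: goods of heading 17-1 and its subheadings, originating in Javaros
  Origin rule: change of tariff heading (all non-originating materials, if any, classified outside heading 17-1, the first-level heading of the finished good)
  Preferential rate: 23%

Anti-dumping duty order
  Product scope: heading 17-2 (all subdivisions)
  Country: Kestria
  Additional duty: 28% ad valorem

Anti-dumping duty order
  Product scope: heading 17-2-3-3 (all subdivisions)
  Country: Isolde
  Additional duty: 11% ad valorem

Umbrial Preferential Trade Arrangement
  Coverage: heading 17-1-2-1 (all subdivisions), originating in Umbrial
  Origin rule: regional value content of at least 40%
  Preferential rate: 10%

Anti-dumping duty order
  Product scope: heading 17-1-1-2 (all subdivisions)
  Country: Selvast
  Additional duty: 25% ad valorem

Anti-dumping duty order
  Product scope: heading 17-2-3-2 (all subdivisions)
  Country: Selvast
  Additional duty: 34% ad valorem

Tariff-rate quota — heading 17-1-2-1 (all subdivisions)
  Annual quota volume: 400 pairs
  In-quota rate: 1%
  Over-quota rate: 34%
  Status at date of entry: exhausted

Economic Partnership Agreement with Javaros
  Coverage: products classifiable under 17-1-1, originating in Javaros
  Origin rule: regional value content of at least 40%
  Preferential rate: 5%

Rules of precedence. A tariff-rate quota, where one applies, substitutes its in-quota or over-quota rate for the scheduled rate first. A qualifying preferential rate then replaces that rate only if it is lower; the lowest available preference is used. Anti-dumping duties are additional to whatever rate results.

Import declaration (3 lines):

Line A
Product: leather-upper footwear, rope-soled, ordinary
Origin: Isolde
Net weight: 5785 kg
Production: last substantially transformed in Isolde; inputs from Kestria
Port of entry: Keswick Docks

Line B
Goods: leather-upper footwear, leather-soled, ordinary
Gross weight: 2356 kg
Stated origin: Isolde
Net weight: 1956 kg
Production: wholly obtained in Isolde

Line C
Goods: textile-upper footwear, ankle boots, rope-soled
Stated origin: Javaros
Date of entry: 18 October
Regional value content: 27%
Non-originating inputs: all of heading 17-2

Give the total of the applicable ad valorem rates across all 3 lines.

39%

Line A: leather-upper → 17-2; rope-soled → 17-2-2; ordinary → 17-2-2-2. Scheduled 10%. Isolde agreement on 17-2-1-2: 17-2-2-2 not covered. → 10%.
Line B: leather-upper → 17-2; leather-soled → 17-2-3; ordinary → 17-2-3-3. Scheduled 4%. Isolde agreement on 17-2-1-2: 17-2-3-3 not covered; anti-dumping (Isolde, 17-2-3-3): +11%; total 4% + 11% = 15%. → 15%.
Line C: textile-upper → 17-1; rope-soled → 17-1-1; ankle boots → 17-1-1-3. Scheduled 14%. Javaros agreement on 17-1: CTH met → 23% available; Javaros agreement on 17-1-1: RVC < 40%; preference 23% not lower than 14% → no reduction. → 14%.
Sum: 10% + 15% + 14% = 39%.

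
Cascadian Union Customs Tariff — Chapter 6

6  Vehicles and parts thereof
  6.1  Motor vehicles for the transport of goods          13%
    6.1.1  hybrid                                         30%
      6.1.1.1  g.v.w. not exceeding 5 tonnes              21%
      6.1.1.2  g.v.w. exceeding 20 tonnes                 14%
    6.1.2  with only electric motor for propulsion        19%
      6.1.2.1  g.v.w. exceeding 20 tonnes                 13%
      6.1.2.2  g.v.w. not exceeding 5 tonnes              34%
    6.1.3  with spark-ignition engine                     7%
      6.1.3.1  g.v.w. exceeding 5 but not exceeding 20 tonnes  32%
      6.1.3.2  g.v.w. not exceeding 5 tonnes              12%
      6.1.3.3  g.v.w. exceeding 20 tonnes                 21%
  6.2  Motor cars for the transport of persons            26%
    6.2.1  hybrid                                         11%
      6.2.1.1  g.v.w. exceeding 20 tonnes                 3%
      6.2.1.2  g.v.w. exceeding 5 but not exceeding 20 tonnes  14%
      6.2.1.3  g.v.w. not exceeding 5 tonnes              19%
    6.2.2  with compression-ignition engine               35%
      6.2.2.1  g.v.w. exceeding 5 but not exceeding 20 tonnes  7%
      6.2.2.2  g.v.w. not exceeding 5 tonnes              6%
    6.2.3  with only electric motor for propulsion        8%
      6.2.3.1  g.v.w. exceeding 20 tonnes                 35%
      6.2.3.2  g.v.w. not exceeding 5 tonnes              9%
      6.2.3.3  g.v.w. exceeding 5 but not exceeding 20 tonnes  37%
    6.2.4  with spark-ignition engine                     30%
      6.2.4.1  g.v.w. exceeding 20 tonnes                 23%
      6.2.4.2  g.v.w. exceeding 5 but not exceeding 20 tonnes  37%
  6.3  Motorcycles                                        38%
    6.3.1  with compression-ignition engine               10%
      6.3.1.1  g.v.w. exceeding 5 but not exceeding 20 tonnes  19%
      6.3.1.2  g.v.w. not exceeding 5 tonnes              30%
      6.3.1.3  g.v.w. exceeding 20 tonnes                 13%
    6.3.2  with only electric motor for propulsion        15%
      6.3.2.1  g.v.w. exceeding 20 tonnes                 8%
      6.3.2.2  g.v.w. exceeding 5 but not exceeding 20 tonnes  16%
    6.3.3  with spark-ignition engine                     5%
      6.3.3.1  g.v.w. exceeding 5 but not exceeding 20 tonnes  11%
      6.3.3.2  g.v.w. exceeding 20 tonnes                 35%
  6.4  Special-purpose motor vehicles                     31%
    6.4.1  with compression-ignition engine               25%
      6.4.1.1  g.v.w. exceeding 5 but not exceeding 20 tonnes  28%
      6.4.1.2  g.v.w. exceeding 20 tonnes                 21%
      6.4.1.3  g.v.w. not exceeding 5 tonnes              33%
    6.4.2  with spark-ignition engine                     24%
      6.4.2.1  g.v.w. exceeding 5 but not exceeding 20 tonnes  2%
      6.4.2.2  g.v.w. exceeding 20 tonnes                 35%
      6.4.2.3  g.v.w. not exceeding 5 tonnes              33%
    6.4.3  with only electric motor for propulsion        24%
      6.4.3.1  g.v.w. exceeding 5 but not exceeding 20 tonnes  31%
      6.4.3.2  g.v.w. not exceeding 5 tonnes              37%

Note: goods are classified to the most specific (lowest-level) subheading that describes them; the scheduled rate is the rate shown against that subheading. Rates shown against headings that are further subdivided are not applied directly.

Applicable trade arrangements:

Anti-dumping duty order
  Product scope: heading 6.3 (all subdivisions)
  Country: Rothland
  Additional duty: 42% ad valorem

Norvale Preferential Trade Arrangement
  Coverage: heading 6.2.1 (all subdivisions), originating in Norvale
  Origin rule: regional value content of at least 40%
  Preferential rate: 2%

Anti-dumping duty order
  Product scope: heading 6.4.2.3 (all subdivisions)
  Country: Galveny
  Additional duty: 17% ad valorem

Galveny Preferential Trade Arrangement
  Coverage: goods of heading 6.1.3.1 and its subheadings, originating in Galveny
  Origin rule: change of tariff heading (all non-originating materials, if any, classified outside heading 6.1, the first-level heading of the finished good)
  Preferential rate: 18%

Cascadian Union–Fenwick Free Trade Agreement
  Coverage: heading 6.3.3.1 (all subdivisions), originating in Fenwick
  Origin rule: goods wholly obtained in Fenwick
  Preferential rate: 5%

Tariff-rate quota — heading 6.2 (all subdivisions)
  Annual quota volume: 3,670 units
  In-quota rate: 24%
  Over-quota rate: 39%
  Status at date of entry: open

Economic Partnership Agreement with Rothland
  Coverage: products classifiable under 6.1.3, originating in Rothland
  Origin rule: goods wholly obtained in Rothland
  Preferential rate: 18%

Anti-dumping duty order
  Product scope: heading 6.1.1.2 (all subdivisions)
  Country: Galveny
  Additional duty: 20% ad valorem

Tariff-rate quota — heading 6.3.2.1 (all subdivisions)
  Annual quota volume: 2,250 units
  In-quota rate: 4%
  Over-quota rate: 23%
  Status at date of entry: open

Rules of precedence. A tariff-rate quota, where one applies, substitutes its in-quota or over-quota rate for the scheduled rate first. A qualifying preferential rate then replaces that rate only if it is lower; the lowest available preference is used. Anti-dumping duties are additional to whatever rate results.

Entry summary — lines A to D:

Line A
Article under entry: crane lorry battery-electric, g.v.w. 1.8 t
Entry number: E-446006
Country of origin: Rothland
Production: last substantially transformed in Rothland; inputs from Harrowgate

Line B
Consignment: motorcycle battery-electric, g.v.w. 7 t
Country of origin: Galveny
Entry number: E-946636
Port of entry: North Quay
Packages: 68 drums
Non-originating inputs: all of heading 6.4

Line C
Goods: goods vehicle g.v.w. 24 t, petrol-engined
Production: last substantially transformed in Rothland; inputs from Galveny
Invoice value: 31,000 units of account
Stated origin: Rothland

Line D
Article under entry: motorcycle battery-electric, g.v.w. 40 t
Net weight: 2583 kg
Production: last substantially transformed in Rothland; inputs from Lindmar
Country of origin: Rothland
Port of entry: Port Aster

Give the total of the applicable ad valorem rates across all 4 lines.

Line A: crane lorry → 6.4; battery-electric → 6.4.3; g.v.w. 1.8 t → 6.4.3.2. Scheduled 37%. Rothland agreement on 6.1.3: 6.4.3.2 not covered. → 37%.
Line B: motorcycle → 6.3; battery-electric → 6.3.2; g.v.w. 7 t → 6.3.2.2. Scheduled 16%. Galveny agreement on 6.1.3.1: 6.3.2.2 not covered. → 16%.
Line C: goods vehicle → 6.1; petrol-engined → 6.1.3; g.v.w. 24 t → 6.1.3.3. Scheduled 21%. Rothland agreement on 6.1.3: not wholly obtained. → 21%.
Line D: motorcycle → 6.3; battery-electric → 6.3.2; g.v.w. 40 t → 6.3.2.1. Scheduled 8%. quota on 6.3.2.1 open → in-quota 4%; Rothland agreement on 6.1.3: 6.3.2.1 not covered; anti-dumping (Rothland, 6.3): +42%; total 4% + 42% = 46%. → 46%.
Sum: 37% + 16% + 21% + 46% = 120%.

120%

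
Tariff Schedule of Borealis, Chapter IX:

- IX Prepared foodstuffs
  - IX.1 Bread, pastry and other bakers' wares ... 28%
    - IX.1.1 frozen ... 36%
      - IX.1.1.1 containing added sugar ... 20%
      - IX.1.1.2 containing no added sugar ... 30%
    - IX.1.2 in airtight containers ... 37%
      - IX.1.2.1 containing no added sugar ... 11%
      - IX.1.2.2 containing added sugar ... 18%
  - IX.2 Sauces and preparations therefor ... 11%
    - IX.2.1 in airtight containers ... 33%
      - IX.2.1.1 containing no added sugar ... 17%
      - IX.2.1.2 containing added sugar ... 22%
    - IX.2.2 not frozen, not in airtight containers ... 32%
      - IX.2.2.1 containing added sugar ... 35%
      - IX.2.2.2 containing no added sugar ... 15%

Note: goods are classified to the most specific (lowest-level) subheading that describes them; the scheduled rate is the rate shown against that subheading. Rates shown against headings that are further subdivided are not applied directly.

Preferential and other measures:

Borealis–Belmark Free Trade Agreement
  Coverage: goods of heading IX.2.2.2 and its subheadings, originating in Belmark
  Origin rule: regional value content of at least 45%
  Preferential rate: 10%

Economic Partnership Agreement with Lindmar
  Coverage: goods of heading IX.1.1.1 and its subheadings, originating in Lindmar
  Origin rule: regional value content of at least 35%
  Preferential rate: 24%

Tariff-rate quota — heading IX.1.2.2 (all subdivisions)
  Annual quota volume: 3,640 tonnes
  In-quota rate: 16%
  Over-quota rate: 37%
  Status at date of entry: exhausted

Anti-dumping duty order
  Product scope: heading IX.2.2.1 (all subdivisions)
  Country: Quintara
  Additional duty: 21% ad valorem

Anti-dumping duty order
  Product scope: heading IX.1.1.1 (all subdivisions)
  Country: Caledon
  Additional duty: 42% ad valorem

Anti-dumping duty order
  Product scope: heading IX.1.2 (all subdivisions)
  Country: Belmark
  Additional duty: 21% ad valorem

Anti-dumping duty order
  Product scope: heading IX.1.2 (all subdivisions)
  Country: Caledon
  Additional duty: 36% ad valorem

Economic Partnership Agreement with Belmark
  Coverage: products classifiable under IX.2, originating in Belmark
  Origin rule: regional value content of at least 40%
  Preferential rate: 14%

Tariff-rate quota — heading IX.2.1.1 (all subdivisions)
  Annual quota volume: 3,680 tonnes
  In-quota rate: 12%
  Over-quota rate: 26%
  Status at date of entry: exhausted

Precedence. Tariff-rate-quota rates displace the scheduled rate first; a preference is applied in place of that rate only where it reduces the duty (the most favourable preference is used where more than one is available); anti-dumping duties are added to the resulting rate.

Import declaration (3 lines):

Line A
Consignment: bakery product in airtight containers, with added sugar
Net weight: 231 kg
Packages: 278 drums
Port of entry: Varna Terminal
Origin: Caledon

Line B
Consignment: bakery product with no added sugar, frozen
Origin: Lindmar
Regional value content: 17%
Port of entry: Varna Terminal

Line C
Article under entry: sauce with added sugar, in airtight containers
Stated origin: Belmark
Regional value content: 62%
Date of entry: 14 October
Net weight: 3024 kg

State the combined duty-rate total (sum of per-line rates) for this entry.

Line A: bakery product → IX.1; in airtight containers → IX.1.2; with added sugar → IX.1.2.2. Scheduled 18%. quota on IX.1.2.2 exhausted → over-quota 37%; anti-dumping (Caledon, IX.1.2): +36%; total 37% + 36% = 73%. → 73%.
Line B: bakery product → IX.1; frozen → IX.1.1; with no added sugar → IX.1.1.2. Scheduled 30%. Lindmar agreement on IX.1.1.1: IX.1.1.2 not covered. → 30%.
Line C: sauce → IX.2; in airtight containers → IX.2.1; with added sugar → IX.2.1.2. Scheduled 22%. Belmark agreement on IX.2.2.2: IX.2.1.2 not covered; Belmark agreement on IX.2: RVC ≥ 40% → 14% available; preferential 14%. → 14%.
Sum: 73% + 30% + 14% = 117%.

117%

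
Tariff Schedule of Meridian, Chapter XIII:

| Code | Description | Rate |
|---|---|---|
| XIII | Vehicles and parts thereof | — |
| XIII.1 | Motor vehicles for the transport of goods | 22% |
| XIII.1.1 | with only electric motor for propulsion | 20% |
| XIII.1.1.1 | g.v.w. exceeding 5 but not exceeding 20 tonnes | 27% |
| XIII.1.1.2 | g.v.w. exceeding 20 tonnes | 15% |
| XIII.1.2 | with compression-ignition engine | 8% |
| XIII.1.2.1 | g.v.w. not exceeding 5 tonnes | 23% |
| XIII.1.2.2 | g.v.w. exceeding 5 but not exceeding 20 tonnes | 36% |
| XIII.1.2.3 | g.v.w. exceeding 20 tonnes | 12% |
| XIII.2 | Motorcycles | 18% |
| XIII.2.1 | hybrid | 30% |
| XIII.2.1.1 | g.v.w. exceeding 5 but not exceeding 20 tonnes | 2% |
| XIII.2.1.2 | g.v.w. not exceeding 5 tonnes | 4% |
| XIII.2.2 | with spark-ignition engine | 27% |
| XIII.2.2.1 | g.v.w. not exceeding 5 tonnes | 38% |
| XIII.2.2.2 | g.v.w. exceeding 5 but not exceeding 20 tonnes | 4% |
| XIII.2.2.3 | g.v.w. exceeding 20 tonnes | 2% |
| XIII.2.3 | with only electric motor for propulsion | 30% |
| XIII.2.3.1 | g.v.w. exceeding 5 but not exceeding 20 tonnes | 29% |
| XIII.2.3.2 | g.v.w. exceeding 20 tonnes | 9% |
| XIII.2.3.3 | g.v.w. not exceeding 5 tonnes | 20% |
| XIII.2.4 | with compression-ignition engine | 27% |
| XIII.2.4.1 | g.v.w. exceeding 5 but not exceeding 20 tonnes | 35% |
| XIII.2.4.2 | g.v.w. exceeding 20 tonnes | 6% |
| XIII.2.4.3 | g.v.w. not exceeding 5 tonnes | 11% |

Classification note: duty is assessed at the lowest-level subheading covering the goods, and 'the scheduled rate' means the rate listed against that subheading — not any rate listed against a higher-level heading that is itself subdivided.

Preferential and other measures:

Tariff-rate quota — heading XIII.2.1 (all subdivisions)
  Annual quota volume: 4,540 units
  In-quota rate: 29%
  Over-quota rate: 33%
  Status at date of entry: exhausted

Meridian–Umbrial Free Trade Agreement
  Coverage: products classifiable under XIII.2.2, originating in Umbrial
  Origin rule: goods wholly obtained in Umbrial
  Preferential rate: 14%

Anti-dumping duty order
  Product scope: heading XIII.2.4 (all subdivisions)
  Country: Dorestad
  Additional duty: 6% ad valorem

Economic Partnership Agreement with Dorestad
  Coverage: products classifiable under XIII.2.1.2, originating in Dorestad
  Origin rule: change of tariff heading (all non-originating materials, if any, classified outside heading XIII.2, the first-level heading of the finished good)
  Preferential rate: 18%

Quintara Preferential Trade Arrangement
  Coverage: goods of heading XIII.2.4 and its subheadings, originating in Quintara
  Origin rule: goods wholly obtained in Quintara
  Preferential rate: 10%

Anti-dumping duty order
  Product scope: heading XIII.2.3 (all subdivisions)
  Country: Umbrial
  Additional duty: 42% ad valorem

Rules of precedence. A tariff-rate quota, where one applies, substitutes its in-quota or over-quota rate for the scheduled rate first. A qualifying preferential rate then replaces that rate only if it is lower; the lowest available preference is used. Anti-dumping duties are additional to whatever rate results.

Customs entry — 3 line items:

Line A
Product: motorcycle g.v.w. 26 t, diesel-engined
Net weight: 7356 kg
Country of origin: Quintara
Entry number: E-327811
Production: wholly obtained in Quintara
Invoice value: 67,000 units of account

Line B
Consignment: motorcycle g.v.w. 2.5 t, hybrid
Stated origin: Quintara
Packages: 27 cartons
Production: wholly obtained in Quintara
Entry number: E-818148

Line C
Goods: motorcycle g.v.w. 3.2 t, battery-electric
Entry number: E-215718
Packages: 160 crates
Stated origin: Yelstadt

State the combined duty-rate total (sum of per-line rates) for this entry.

59%

Line A: motorcycle → XIII.2; diesel-engined → XIII.2.4; g.v.w. 26 t → XIII.2.4.2. Scheduled 6%. Quintara agreement on XIII.2.4: wholly obtained → 10% available; preference 10% not lower than 6% → no reduction. → 6%.
Line B: motorcycle → XIII.2; hybrid → XIII.2.1; g.v.w. 2.5 t → XIII.2.1.2. Scheduled 4%. quota on XIII.2.1 exhausted → over-quota 33%; Quintara agreement on XIII.2.4: XIII.2.1.2 not covered. → 33%.
Line C: motorcycle → XIII.2; battery-electric → XIII.2.3; g.v.w. 3.2 t → XIII.2.3.3. Scheduled 20%. No special measure applies. → 20%.
Sum: 6% + 33% + 20% = 59%.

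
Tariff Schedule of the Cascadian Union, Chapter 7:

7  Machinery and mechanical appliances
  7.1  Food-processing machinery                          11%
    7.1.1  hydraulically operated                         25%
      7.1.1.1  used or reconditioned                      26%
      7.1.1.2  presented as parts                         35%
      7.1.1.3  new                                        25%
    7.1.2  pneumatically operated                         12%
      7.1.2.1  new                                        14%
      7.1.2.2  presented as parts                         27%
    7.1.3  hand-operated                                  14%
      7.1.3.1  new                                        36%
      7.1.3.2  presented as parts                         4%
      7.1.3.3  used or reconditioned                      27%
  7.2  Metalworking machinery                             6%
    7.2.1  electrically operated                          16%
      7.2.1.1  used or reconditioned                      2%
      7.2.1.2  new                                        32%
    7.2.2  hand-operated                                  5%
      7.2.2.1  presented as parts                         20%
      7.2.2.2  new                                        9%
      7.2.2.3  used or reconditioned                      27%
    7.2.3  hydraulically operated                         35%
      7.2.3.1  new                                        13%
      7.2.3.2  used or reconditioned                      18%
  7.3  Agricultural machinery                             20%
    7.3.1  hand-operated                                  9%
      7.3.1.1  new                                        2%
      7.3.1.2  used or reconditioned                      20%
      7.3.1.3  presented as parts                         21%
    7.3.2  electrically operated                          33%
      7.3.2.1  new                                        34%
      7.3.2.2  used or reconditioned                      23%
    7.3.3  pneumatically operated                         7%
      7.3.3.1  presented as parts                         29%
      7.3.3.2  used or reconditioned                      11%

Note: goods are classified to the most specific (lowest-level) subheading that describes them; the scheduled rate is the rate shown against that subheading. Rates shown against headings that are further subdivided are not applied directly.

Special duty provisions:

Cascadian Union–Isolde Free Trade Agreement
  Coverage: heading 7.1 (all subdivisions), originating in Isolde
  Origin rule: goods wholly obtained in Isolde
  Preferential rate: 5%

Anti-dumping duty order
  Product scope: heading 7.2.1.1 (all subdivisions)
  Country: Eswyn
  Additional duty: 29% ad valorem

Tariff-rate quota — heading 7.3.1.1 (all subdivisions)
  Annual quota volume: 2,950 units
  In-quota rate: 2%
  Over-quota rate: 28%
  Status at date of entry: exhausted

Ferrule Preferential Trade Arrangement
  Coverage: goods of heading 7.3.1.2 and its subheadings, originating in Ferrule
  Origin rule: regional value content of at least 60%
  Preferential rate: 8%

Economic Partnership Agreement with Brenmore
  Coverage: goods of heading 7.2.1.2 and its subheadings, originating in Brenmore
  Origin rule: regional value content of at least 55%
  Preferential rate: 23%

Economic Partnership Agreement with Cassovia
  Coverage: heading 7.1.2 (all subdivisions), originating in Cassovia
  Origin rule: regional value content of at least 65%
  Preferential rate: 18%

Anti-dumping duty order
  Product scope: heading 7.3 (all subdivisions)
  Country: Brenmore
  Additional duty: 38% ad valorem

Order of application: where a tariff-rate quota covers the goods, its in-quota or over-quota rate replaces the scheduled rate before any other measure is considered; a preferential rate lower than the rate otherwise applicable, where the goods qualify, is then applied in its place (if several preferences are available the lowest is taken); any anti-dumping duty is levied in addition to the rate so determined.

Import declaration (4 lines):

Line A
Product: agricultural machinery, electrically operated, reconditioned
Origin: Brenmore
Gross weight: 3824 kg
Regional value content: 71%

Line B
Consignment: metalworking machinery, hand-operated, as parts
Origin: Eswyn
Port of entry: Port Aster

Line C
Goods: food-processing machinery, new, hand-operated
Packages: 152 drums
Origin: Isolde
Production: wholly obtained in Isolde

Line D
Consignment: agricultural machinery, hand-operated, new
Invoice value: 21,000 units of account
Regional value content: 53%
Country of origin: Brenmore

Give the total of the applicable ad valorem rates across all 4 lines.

152%

Line A: agricultural → 7.3; electrically operated → 7.3.2; reconditioned → 7.3.2.2. Scheduled 23%. Brenmore agreement on 7.2.1.2: 7.3.2.2 not covered; anti-dumping (Brenmore, 7.3): +38%; total 23% + 38% = 61%. → 61%.
Line B: metalworking → 7.2; hand-operated → 7.2.2; as parts → 7.2.2.1. Scheduled 20%. No special measure applies. → 20%.
Line C: food-processing → 7.1; hand-operated → 7.1.3; new → 7.1.3.1. Scheduled 36%. Isolde agreement on 7.1: wholly obtained → 5% available; preferential 5%. → 5%.
Line D: agricultural → 7.3; hand-operated → 7.3.1; new → 7.3.1.1. Scheduled 2%. quota on 7.3.1.1 exhausted → over-quota 28%; Brenmore agreement on 7.2.1.2: 7.3.1.1 not covered; anti-dumping (Brenmore, 7.3): +38%; total 28% + 38% = 66%. → 66%.
Sum: 61% + 20% + 5% + 66% = 152%.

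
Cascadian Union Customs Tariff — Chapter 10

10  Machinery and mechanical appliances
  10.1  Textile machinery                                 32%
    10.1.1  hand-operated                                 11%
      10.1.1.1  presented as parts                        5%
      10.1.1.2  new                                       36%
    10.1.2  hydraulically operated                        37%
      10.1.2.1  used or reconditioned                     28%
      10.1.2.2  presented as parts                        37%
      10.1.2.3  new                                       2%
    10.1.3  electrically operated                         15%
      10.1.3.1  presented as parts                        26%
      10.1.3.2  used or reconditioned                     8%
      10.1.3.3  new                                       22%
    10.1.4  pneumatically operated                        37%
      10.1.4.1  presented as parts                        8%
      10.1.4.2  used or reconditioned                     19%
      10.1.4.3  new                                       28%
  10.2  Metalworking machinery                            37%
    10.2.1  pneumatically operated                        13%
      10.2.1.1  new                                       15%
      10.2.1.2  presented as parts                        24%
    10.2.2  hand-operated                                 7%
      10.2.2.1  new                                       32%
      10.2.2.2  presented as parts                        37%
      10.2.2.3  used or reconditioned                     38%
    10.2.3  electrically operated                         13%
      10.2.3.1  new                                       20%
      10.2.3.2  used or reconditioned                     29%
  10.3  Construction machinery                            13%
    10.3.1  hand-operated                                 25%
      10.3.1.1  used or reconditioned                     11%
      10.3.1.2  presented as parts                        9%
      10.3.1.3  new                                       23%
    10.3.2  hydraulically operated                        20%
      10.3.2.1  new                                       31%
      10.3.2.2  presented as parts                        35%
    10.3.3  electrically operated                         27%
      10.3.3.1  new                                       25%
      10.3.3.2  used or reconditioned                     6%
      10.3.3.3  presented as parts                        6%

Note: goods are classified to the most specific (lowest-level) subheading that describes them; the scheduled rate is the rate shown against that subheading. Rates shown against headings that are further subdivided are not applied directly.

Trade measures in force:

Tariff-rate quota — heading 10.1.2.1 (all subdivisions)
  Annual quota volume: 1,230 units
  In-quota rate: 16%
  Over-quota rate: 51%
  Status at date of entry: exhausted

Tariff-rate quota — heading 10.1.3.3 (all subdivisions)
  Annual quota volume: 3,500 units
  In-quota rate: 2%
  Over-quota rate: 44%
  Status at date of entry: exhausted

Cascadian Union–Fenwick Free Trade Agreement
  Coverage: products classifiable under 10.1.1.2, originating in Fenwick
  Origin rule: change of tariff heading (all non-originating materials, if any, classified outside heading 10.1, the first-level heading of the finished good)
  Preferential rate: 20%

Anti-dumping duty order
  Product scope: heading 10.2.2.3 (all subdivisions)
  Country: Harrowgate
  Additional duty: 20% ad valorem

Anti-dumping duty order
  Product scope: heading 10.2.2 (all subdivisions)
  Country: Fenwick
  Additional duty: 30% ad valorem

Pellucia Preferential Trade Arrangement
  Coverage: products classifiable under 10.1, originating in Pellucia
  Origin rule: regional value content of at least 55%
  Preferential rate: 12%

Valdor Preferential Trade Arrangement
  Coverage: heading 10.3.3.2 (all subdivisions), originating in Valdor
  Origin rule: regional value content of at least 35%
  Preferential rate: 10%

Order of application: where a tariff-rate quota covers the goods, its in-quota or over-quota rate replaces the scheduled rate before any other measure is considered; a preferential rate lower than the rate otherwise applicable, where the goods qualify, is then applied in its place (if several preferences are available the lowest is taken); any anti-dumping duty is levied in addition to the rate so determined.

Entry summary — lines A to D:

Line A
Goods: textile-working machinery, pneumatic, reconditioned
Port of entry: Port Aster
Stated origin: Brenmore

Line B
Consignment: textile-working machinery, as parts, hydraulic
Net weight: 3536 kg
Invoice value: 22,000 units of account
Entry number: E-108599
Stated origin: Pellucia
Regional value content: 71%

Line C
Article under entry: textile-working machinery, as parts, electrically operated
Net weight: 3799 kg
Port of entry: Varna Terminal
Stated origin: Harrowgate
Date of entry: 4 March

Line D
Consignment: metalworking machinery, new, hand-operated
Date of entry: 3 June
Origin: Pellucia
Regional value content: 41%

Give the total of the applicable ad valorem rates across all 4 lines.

Line A: textile-working → 10.1; pneumatic → 10.1.4; reconditioned → 10.1.4.2. Scheduled 19%. No special measure applies. → 19%.
Line B: textile-working → 10.1; hydraulic → 10.1.2; as parts → 10.1.2.2. Scheduled 37%. Pellucia agreement on 10.1: RVC ≥ 55% → 12% available; preferential 12%. → 12%.
Line C: textile-working → 10.1; electrically operated → 10.1.3; as parts → 10.1.3.1. Scheduled 26%. No special measure applies. → 26%.
Line D: metalworking → 10.2; hand-operated → 10.2.2; new → 10.2.2.1. Scheduled 32%. Pellucia agreement on 10.1: 10.2.2.1 not covered. → 32%.
Sum: 19% + 12% + 26% + 32% = 89%.

89%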